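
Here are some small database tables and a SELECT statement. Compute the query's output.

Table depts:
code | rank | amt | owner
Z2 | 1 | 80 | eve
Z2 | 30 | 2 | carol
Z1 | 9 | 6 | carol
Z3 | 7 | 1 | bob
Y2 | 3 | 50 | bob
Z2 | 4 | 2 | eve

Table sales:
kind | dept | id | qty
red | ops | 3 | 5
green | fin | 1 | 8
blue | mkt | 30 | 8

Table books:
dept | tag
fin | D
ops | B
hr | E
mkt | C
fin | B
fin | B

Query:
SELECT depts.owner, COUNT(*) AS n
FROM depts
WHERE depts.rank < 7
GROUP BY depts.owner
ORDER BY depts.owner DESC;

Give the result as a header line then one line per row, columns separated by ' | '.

After WHERE (3 rows):
depts.code | depts.rank | depts.amt | depts.owner
Z2 | 1 | 80 | eve
Y2 | 3 | 50 | bob
Z2 | 4 | 2 | eve
After GROUP BY (2 rows):
depts.owner | n
eve | 2
bob | 1
After ORDER BY (2 rows):
depts.owner | n
eve | 2
bob | 1

== RESULT ==
depts.owner | n
eve | 2
bob | 1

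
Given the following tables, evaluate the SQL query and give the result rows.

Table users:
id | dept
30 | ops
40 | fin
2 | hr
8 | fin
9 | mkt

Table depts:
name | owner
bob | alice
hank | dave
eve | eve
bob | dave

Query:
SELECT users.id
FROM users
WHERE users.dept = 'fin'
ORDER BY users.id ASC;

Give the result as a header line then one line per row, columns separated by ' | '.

== RESULT ==
users.id
8
40

Derivation:
After WHERE (2 rows):
users.id | users.dept
40 | fin
8 | fin
After SELECT (2 rows):
users.id
40
8
After ORDER BY (2 rows):
users.id
8
40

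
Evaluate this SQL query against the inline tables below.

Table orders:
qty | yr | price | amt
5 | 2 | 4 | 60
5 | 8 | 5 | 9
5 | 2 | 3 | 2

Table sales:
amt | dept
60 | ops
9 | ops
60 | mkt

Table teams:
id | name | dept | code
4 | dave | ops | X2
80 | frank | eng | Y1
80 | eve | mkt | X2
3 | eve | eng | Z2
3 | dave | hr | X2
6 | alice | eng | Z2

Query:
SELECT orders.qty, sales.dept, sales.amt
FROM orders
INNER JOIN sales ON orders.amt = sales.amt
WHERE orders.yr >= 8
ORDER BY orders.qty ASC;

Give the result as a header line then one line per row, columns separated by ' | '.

== RESULT ==
orders.qty | sales.dept | sales.amt
5 | ops | 9

Derivation:
After JOIN sales (3 rows):
orders.qty | orders.yr | orders.price | orders.amt | sales.amt | sales.dept
5 | 2 | 4 | 60 | 60 | ops
5 | 2 | 4 | 60 | 60 | mkt
5 | 8 | 5 | 9 | 9 | ops
After WHERE (1 rows):
orders.qty | orders.yr | orders.price | orders.amt | sales.amt | sales.dept
5 | 8 | 5 | 9 | 9 | ops
After SELECT (1 rows):
orders.qty | sales.dept | sales.amt
5 | ops | 9
After ORDER BY (1 rows):
orders.qty | sales.dept | sales.amt
5 | ops | 9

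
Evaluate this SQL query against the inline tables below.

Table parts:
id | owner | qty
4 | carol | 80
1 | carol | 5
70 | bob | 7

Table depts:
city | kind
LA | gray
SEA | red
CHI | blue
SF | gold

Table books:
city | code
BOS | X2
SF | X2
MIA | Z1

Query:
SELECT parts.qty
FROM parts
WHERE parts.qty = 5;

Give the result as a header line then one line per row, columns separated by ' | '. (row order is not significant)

== RESULT ==
parts.qty
5

Derivation:
After WHERE (1 rows):
parts.id | parts.owner | parts.qty
1 | carol | 5
After SELECT (1 rows):
parts.qty
5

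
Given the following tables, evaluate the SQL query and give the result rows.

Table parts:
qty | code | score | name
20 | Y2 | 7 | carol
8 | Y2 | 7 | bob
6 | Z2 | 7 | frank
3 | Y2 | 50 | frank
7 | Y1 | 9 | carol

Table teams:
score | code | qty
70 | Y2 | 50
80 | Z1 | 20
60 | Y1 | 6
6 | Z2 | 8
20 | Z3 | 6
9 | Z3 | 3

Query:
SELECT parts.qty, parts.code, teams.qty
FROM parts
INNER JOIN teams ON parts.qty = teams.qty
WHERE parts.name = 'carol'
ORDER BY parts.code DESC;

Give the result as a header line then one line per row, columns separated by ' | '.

After JOIN teams (5 rows):
parts.qty | parts.code | parts.score | parts.name | teams.score | teams.code | teams.qty
20 | Y2 | 7 | carol | 80 | Z1 | 20
8 | Y2 | 7 | bob | 6 | Z2 | 8
6 | Z2 | 7 | frank | 60 | Y1 | 6
6 | Z2 | 7 | frank | 20 | Z3 | 6
3 | Y2 | 50 | frank | 9 | Z3 | 3
After WHERE (1 rows):
parts.qty | parts.code | parts.score | parts.name | teams.score | teams.code | teams.qty
20 | Y2 | 7 | carol | 80 | Z1 | 20
After SELECT (1 rows):
parts.qty | parts.code | teams.qty
20 | Y2 | 20
After ORDER BY (1 rows):
parts.qty | parts.code | teams.qty
20 | Y2 | 20

== RESULT ==
parts.qty | parts.code | teams.qty
20 | Y2 | 20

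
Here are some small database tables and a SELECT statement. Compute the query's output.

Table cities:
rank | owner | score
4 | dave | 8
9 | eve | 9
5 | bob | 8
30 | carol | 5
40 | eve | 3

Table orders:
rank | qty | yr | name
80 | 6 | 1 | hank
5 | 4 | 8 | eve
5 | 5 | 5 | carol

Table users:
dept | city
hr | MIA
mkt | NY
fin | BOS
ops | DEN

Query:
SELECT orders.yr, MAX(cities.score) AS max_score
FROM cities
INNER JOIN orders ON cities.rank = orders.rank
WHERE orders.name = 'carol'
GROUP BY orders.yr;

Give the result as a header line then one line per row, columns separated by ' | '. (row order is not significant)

== RESULT ==
orders.yr | max_score
5 | 8

Derivation:
After JOIN orders (2 rows):
cities.rank | cities.owner | cities.score | orders.rank | orders.qty | orders.yr | orders.name
5 | bob | 8 | 5 | 4 | 8 | eve
5 | bob | 8 | 5 | 5 | 5 | carol
After WHERE (1 rows):
cities.rank | cities.owner | cities.score | orders.rank | orders.qty | orders.yr | orders.name
5 | bob | 8 | 5 | 5 | 5 | carol
After GROUP BY (1 rows):
orders.yr | max_score
5 | 8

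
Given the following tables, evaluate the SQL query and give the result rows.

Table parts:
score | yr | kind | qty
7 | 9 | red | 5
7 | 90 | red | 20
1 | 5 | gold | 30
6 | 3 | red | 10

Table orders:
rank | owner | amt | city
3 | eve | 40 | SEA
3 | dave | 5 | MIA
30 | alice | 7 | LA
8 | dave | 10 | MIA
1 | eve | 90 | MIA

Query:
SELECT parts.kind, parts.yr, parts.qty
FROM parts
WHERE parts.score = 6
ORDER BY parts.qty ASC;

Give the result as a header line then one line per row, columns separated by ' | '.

== RESULT ==
parts.kind | parts.yr | parts.qty
red | 3 | 10

Derivation:
After WHERE (1 rows):
parts.score | parts.yr | parts.kind | parts.qty
6 | 3 | red | 10
After SELECT (1 rows):
parts.kind | parts.yr | parts.qty
red | 3 | 10
After ORDER BY (1 rows):
parts.kind | parts.yr | parts.qty
red | 3 | 10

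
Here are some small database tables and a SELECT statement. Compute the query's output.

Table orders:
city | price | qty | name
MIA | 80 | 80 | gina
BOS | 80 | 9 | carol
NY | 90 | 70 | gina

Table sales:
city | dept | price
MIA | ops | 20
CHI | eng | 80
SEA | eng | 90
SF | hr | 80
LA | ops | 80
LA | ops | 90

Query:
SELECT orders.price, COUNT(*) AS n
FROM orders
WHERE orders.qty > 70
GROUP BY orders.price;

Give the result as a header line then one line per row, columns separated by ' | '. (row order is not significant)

After WHERE (1 rows):
orders.city | orders.price | orders.qty | orders.name
MIA | 80 | 80 | gina
After GROUP BY (1 rows):
orders.price | n
80 | 1

== RESULT ==
orders.price | n
80 | 1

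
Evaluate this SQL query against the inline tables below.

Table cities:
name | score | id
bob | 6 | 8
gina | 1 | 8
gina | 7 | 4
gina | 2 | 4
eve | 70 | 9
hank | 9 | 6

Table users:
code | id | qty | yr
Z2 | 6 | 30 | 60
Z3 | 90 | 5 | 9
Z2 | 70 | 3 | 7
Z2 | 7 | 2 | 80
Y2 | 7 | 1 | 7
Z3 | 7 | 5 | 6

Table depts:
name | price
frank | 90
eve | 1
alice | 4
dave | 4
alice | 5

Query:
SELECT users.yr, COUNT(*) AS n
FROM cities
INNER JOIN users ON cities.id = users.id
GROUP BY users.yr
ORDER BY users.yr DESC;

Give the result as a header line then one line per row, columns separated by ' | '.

== RESULT ==
users.yr | n
60 | 1

Derivation:
After JOIN users (1 rows):
cities.name | cities.score | cities.id | users.code | users.id | users.qty | users.yr
hank | 9 | 6 | Z2 | 6 | 30 | 60
After GROUP BY (1 rows):
users.yr | n
60 | 1
After ORDER BY (1 rows):
users.yr | n
60 | 1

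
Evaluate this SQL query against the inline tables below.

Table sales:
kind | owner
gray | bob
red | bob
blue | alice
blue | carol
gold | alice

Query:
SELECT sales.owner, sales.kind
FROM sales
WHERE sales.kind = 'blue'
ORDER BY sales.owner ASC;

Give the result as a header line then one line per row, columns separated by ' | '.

After WHERE (2 rows):
sales.kind | sales.owner
blue | alice
blue | carol
After SELECT (2 rows):
sales.owner | sales.kind
alice | blue
carol | blue
After ORDER BY (2 rows):
sales.owner | sales.kind
alice | blue
carol | blue

== RESULT ==
sales.owner | sales.kind
alice | blue
carol | blue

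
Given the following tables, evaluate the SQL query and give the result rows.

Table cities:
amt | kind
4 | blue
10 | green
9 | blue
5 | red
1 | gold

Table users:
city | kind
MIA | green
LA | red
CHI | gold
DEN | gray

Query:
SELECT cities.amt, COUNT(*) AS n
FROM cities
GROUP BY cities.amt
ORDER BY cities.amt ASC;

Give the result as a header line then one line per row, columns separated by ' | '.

== RESULT ==
cities.amt | n
1 | 1
4 | 1
5 | 1
9 | 1
10 | 1

Derivation:
After GROUP BY (5 rows):
cities.amt | n
4 | 1
10 | 1
9 | 1
5 | 1
1 | 1
After ORDER BY (5 rows):
cities.amt | n
1 | 1
4 | 1
5 | 1
9 | 1
10 | 1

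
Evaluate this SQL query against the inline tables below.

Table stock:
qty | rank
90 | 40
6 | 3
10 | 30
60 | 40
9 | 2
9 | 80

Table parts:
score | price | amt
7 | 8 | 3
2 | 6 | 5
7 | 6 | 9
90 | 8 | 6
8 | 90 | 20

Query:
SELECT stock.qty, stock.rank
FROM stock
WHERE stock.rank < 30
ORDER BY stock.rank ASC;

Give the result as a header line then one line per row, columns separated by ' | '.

== RESULT ==
stock.qty | stock.rank
9 | 2
6 | 3

Derivation:
After WHERE (2 rows):
stock.qty | stock.rank
6 | 3
9 | 2
After SELECT (2 rows):
stock.qty | stock.rank
6 | 3
9 | 2
After ORDER BY (2 rows):
stock.qty | stock.rank
9 | 2
6 | 3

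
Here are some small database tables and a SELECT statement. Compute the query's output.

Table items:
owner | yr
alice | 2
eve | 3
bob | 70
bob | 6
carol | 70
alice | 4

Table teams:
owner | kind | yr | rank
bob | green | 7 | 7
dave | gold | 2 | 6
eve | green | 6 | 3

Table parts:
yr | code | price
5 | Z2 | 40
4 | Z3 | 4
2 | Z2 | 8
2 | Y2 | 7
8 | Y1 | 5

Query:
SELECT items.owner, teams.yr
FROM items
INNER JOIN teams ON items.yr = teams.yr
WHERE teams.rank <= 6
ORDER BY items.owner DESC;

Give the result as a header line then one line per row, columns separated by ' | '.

== RESULT ==
items.owner | teams.yr
bob | 6
alice | 2

Derivation:
After JOIN teams (2 rows):
items.owner | items.yr | teams.owner | teams.kind | teams.yr | teams.rank
alice | 2 | dave | gold | 2 | 6
bob | 6 | eve | green | 6 | 3
After WHERE (2 rows):
items.owner | items.yr | teams.owner | teams.kind | teams.yr | teams.rank
alice | 2 | dave | gold | 2 | 6
bob | 6 | eve | green | 6 | 3
After SELECT (2 rows):
items.owner | teams.yr
alice | 2
bob | 6
After ORDER BY (2 rows):
items.owner | teams.yr
bob | 6
alice | 2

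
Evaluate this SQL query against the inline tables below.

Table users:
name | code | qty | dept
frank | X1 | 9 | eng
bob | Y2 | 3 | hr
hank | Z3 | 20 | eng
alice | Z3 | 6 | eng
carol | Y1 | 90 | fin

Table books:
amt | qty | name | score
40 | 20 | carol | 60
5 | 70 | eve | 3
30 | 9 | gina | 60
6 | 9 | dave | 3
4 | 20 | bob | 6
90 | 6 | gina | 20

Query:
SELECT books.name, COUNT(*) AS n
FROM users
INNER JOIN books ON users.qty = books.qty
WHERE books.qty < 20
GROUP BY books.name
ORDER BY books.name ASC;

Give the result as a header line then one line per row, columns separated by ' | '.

After JOIN books (5 rows):
users.name | users.code | users.qty | users.dept | books.amt | books.qty | books.name | books.score
frank | X1 | 9 | eng | 30 | 9 | gina | 60
frank | X1 | 9 | eng | 6 | 9 | dave | 3
hank | Z3 | 20 | eng | 40 | 20 | carol | 60
hank | Z3 | 20 | eng | 4 | 20 | bob | 6
alice | Z3 | 6 | eng | 90 | 6 | gina | 20
After WHERE (3 rows):
users.name | users.code | users.qty | users.dept | books.amt | books.qty | books.name | books.score
frank | X1 | 9 | eng | 30 | 9 | gina | 60
frank | X1 | 9 | eng | 6 | 9 | dave | 3
alice | Z3 | 6 | eng | 90 | 6 | gina | 20
After GROUP BY (2 rows):
books.name | n
gina | 2
dave | 1
After ORDER BY (2 rows):
books.name | n
dave | 1
gina | 2

== RESULT ==
books.name | n
dave | 1
gina | 2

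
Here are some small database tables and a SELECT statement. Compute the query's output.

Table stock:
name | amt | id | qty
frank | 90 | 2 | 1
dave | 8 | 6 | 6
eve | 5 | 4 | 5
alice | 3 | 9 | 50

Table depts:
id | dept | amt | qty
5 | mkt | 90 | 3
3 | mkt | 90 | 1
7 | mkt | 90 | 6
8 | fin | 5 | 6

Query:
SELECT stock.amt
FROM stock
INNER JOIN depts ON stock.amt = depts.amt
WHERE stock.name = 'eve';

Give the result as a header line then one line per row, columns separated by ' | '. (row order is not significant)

After JOIN depts (4 rows):
stock.name | stock.amt | stock.id | stock.qty | depts.id | depts.dept | depts.amt | depts.qty
frank | 90 | 2 | 1 | 5 | mkt | 90 | 3
frank | 90 | 2 | 1 | 3 | mkt | 90 | 1
frank | 90 | 2 | 1 | 7 | mkt | 90 | 6
eve | 5 | 4 | 5 | 8 | fin | 5 | 6
After WHERE (1 rows):
stock.name | stock.amt | stock.id | stock.qty | depts.id | depts.dept | depts.amt | depts.qty
eve | 5 | 4 | 5 | 8 | fin | 5 | 6
After SELECT (1 rows):
stock.amt
5

== RESULT ==
stock.amt
5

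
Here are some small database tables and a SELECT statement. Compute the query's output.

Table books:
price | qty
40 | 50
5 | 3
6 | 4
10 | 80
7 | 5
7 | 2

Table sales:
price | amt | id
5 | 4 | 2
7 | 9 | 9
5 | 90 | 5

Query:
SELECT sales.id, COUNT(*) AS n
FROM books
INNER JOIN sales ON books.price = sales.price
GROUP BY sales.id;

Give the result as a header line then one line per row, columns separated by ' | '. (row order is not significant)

After JOIN sales (4 rows):
books.price | books.qty | sales.price | sales.amt | sales.id
5 | 3 | 5 | 4 | 2
5 | 3 | 5 | 90 | 5
7 | 5 | 7 | 9 | 9
7 | 2 | 7 | 9 | 9
After GROUP BY (3 rows):
sales.id | n
2 | 1
5 | 1
9 | 2

== RESULT ==
sales.id | n
2 | 1
5 | 1
9 | 2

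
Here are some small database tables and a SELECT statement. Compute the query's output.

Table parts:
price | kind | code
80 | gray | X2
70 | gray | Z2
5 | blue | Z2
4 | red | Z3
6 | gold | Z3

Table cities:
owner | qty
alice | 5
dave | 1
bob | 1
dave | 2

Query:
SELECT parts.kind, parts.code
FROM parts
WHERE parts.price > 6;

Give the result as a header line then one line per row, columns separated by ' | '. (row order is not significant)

After WHERE (2 rows):
parts.price | parts.kind | parts.code
80 | gray | X2
70 | gray | Z2
After SELECT (2 rows):
parts.kind | parts.code
gray | X2
gray | Z2

== RESULT ==
parts.kind | parts.code
gray | X2
gray | Z2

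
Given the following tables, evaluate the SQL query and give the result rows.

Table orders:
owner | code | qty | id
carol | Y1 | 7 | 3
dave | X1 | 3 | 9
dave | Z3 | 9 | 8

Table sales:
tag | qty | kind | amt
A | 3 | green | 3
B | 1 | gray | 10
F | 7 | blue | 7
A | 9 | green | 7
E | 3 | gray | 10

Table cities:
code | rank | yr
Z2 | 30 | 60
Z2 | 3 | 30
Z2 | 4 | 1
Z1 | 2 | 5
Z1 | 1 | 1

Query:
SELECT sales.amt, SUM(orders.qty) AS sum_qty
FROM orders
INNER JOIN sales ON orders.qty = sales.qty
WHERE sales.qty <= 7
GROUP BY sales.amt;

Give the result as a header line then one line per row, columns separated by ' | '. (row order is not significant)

After JOIN sales (4 rows):
orders.owner | orders.code | orders.qty | orders.id | sales.tag | sales.qty | sales.kind | sales.amt
carol | Y1 | 7 | 3 | F | 7 | blue | 7
dave | X1 | 3 | 9 | A | 3 | green | 3
dave | X1 | 3 | 9 | E | 3 | gray | 10
dave | Z3 | 9 | 8 | A | 9 | green | 7
After WHERE (3 rows):
orders.owner | orders.code | orders.qty | orders.id | sales.tag | sales.qty | sales.kind | sales.amt
carol | Y1 | 7 | 3 | F | 7 | blue | 7
dave | X1 | 3 | 9 | A | 3 | green | 3
dave | X1 | 3 | 9 | E | 3 | gray | 10
After GROUP BY (3 rows):
sales.amt | sum_qty
7 | 7
3 | 3
10 | 3

== RESULT ==
sales.amt | sum_qty
7 | 7
3 | 3
10 | 3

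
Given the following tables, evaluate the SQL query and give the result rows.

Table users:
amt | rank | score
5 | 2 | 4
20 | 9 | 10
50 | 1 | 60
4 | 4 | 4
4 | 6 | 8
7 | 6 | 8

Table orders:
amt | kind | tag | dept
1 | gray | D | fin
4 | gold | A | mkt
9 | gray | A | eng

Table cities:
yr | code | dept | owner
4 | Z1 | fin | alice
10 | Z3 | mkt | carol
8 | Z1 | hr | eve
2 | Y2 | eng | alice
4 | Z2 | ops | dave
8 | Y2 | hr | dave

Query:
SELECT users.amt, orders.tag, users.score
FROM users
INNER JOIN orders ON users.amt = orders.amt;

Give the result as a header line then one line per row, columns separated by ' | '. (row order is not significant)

After JOIN orders (2 rows):
users.amt | users.rank | users.score | orders.amt | orders.kind | orders.tag | orders.dept
4 | 4 | 4 | 4 | gold | A | mkt
4 | 6 | 8 | 4 | gold | A | mkt
After SELECT (2 rows):
users.amt | orders.tag | users.score
4 | A | 4
4 | A | 8

== RESULT ==
users.amt | orders.tag | users.score
4 | A | 4
4 | A | 8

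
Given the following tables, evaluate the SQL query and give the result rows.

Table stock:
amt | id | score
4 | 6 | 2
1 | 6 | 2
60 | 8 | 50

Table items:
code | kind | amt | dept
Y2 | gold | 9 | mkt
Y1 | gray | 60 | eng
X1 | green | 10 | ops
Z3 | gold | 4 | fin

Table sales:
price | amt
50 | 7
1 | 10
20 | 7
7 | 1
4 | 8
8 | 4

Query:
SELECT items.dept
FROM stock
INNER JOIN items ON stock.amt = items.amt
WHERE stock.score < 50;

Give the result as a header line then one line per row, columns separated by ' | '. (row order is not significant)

After JOIN items (2 rows):
stock.amt | stock.id | stock.score | items.code | items.kind | items.amt | items.dept
4 | 6 | 2 | Z3 | gold | 4 | fin
60 | 8 | 50 | Y1 | gray | 60 | eng
After WHERE (1 rows):
stock.amt | stock.id | stock.score | items.code | items.kind | items.amt | items.dept
4 | 6 | 2 | Z3 | gold | 4 | fin
After SELECT (1 rows):
items.dept
fin

== RESULT ==
items.dept
fin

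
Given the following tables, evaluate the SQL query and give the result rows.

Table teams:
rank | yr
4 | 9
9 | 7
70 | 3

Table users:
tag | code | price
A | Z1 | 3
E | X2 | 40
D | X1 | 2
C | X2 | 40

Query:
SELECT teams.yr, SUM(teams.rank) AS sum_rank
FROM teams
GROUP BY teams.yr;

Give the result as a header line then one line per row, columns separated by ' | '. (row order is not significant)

After GROUP BY (3 rows):
teams.yr | sum_rank
9 | 4
7 | 9
3 | 70

== RESULT ==
teams.yr | sum_rank
9 | 4
7 | 9
3 | 70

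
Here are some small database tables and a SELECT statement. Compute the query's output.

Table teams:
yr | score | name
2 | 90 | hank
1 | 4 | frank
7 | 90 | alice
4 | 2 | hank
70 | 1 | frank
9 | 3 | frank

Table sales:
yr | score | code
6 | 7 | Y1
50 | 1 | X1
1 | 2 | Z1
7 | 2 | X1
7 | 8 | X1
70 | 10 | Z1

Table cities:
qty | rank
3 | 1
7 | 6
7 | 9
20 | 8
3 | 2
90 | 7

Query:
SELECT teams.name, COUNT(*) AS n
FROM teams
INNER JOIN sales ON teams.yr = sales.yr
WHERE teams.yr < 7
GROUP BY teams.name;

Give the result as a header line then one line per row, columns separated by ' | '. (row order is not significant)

== RESULT ==
teams.name | n
frank | 1

Derivation:
After JOIN sales (4 rows):
teams.yr | teams.score | teams.name | sales.yr | sales.score | sales.code
1 | 4 | frank | 1 | 2 | Z1
7 | 90 | alice | 7 | 2 | X1
7 | 90 | alice | 7 | 8 | X1
70 | 1 | frank | 70 | 10 | Z1
After WHERE (1 rows):
teams.yr | teams.score | teams.name | sales.yr | sales.score | sales.code
1 | 4 | frank | 1 | 2 | Z1
After GROUP BY (1 rows):
teams.name | n
frank | 1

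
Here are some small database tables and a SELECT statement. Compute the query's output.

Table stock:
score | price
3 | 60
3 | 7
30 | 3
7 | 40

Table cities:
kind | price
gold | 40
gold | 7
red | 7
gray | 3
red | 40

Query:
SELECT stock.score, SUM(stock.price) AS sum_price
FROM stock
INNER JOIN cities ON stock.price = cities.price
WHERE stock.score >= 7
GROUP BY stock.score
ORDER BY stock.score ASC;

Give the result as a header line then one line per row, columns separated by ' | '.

== RESULT ==
stock.score | sum_price
7 | 80
30 | 3

Derivation:
After JOIN cities (5 rows):
stock.score | stock.price | cities.kind | cities.price
3 | 7 | gold | 7
3 | 7 | red | 7
30 | 3 | gray | 3
7 | 40 | gold | 40
7 | 40 | red | 40
After WHERE (3 rows):
stock.score | stock.price | cities.kind | cities.price
30 | 3 | gray | 3
7 | 40 | gold | 40
7 | 40 | red | 40
After GROUP BY (2 rows):
stock.score | sum_price
30 | 3
7 | 80
After ORDER BY (2 rows):
stock.score | sum_price
7 | 80
30 | 3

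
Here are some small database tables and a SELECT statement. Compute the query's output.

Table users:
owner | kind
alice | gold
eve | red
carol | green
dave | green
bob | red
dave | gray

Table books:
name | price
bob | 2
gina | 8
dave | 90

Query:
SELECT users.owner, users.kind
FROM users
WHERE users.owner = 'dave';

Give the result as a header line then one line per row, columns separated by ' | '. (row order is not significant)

== RESULT ==
users.owner | users.kind
dave | green
dave | gray

Derivation:
After WHERE (2 rows):
users.owner | users.kind
dave | green
dave | gray
After SELECT (2 rows):
users.owner | users.kind
dave | green
dave | gray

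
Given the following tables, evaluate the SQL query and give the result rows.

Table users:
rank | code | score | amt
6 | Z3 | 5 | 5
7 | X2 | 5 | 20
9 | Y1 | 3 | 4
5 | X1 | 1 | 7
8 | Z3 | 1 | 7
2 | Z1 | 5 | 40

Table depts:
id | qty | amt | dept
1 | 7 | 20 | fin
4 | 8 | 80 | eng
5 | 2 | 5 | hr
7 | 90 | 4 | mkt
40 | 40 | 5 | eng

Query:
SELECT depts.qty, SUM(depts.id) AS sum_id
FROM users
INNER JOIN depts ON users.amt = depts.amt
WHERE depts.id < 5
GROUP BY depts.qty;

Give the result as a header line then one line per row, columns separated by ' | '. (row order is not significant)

After JOIN depts (4 rows):
users.rank | users.code | users.score | users.amt | depts.id | depts.qty | depts.amt | depts.dept
6 | Z3 | 5 | 5 | 5 | 2 | 5 | hr
6 | Z3 | 5 | 5 | 40 | 40 | 5 | eng
7 | X2 | 5 | 20 | 1 | 7 | 20 | fin
9 | Y1 | 3 | 4 | 7 | 90 | 4 | mkt
After WHERE (1 rows):
users.rank | users.code | users.score | users.amt | depts.id | depts.qty | depts.amt | depts.dept
7 | X2 | 5 | 20 | 1 | 7 | 20 | fin
After GROUP BY (1 rows):
depts.qty | sum_id
7 | 1

== RESULT ==
depts.qty | sum_id
7 | 1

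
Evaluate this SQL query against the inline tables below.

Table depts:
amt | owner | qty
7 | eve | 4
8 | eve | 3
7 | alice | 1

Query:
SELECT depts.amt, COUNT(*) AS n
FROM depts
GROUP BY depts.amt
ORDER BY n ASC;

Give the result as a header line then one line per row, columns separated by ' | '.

After GROUP BY (2 rows):
depts.amt | n
7 | 2
8 | 1
After ORDER BY (2 rows):
depts.amt | n
8 | 1
7 | 2

== RESULT ==
depts.amt | n
8 | 1
7 | 2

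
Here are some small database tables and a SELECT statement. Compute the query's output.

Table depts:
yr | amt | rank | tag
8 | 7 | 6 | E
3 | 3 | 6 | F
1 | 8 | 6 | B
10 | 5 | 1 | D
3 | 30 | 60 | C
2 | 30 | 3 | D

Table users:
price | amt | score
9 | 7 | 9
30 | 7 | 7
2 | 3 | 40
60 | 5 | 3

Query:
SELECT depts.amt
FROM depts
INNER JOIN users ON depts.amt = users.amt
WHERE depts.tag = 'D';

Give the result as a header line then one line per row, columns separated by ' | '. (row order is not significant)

== RESULT ==
depts.amt
5

Derivation:
After JOIN users (4 rows):
depts.yr | depts.amt | depts.rank | depts.tag | users.price | users.amt | users.score
8 | 7 | 6 | E | 9 | 7 | 9
8 | 7 | 6 | E | 30 | 7 | 7
3 | 3 | 6 | F | 2 | 3 | 40
10 | 5 | 1 | D | 60 | 5 | 3
After WHERE (1 rows):
depts.yr | depts.amt | depts.rank | depts.tag | users.price | users.amt | users.score
10 | 5 | 1 | D | 60 | 5 | 3
After SELECT (1 rows):
depts.amt
5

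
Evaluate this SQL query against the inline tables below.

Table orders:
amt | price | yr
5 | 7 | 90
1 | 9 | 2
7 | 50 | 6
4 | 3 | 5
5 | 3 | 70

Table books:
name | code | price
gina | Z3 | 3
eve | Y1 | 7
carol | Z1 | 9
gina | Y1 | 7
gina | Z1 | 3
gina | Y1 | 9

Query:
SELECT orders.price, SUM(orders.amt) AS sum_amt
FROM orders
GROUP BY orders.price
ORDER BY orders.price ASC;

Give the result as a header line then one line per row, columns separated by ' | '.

== RESULT ==
orders.price | sum_amt
3 | 9
7 | 5
9 | 1
50 | 7

Derivation:
After GROUP BY (4 rows):
orders.price | sum_amt
7 | 5
9 | 1
50 | 7
3 | 9
After ORDER BY (4 rows):
orders.price | sum_amt
3 | 9
7 | 5
9 | 1
50 | 7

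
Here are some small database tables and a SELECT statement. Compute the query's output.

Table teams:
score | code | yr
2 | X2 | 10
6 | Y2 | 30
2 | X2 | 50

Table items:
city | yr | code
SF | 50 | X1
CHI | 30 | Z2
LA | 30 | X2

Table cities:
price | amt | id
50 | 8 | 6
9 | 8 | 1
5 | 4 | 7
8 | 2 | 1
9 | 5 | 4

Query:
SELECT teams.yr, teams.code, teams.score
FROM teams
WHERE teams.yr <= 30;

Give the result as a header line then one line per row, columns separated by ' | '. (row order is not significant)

== RESULT ==
teams.yr | teams.code | teams.score
10 | X2 | 2
30 | Y2 | 6

Derivation:
After WHERE (2 rows):
teams.score | teams.code | teams.yr
2 | X2 | 10
6 | Y2 | 30
After SELECT (2 rows):
teams.yr | teams.code | teams.score
10 | X2 | 2
30 | Y2 | 6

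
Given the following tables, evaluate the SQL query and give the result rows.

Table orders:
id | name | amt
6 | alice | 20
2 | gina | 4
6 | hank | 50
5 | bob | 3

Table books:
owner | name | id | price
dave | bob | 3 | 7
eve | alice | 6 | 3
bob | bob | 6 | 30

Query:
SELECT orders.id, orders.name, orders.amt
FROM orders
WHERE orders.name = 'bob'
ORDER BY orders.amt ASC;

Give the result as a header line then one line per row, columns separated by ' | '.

== RESULT ==
orders.id | orders.name | orders.amt
5 | bob | 3

Derivation:
After WHERE (1 rows):
orders.id | orders.name | orders.amt
5 | bob | 3
After SELECT (1 rows):
orders.id | orders.name | orders.amt
5 | bob | 3
After ORDER BY (1 rows):
orders.id | orders.name | orders.amt
5 | bob | 3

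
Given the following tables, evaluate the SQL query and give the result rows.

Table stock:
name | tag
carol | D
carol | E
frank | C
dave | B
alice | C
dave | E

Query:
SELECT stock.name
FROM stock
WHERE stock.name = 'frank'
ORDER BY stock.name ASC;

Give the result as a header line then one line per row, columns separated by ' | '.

== RESULT ==
stock.name
frank

Derivation:
After WHERE (1 rows):
stock.name | stock.tag
frank | C
After SELECT (1 rows):
stock.name
frank
After ORDER BY (1 rows):
stock.name
frank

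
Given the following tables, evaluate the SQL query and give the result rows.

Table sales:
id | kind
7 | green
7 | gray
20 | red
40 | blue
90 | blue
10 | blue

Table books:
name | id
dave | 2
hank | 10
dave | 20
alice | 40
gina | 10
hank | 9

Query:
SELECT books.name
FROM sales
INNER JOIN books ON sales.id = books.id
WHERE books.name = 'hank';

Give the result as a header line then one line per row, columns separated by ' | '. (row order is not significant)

== RESULT ==
books.name
hank

Derivation:
After JOIN books (4 rows):
sales.id | sales.kind | books.name | books.id
20 | red | dave | 20
40 | blue | alice | 40
10 | blue | hank | 10
10 | blue | gina | 10
After WHERE (1 rows):
sales.id | sales.kind | books.name | books.id
10 | blue | hank | 10
After SELECT (1 rows):
books.name
hank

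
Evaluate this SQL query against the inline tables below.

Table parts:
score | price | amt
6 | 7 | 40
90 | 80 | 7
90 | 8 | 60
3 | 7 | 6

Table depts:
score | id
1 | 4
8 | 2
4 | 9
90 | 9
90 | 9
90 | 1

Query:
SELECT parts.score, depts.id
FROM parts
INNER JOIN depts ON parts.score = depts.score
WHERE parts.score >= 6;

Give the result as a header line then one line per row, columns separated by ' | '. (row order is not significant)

After JOIN depts (6 rows):
parts.score | parts.price | parts.amt | depts.score | depts.id
90 | 80 | 7 | 90 | 9
90 | 80 | 7 | 90 | 9
90 | 80 | 7 | 90 | 1
90 | 8 | 60 | 90 | 9
90 | 8 | 60 | 90 | 9
90 | 8 | 60 | 90 | 1
After WHERE (6 rows):
parts.score | parts.price | parts.amt | depts.score | depts.id
90 | 80 | 7 | 90 | 9
90 | 80 | 7 | 90 | 9
90 | 80 | 7 | 90 | 1
90 | 8 | 60 | 90 | 9
90 | 8 | 60 | 90 | 9
90 | 8 | 60 | 90 | 1
After SELECT (6 rows):
parts.score | depts.id
90 | 9
90 | 9
90 | 1
90 | 9
90 | 9
90 | 1

== RESULT ==
parts.score | depts.id
90 | 9
90 | 9
90 | 1
90 | 9
90 | 9
90 | 1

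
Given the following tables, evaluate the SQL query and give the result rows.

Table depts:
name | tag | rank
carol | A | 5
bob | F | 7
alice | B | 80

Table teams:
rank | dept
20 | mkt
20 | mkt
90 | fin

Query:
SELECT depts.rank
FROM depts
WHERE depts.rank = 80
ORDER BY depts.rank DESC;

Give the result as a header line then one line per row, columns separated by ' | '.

After WHERE (1 rows):
depts.name | depts.tag | depts.rank
alice | B | 80
After SELECT (1 rows):
depts.rank
80
After ORDER BY (1 rows):
depts.rank
80

== RESULT ==
depts.rank
80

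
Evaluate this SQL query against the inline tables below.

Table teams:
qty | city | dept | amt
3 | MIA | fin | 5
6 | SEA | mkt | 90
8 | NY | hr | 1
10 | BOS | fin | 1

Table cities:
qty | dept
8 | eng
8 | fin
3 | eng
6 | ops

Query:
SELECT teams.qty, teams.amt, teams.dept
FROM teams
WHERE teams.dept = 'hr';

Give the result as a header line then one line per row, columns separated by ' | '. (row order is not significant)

After WHERE (1 rows):
teams.qty | teams.city | teams.dept | teams.amt
8 | NY | hr | 1
After SELECT (1 rows):
teams.qty | teams.amt | teams.dept
8 | 1 | hr

== RESULT ==
teams.qty | teams.amt | teams.dept
8 | 1 | hr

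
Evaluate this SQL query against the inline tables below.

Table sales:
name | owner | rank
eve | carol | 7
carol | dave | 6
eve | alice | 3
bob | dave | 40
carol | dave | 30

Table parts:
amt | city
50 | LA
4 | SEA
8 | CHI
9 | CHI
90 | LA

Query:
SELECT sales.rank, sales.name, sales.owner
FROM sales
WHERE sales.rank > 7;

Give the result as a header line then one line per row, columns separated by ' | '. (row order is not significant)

After WHERE (2 rows):
sales.name | sales.owner | sales.rank
bob | dave | 40
carol | dave | 30
After SELECT (2 rows):
sales.rank | sales.name | sales.owner
40 | bob | dave
30 | carol | dave

== RESULT ==
sales.rank | sales.name | sales.owner
40 | bob | dave
30 | carol | dave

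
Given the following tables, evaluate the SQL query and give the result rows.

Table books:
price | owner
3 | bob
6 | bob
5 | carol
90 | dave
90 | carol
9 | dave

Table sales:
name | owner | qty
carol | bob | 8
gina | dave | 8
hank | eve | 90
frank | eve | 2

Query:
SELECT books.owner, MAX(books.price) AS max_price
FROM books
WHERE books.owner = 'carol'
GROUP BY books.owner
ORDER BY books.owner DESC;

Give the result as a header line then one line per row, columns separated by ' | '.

After WHERE (2 rows):
books.price | books.owner
5 | carol
90 | carol
After GROUP BY (1 rows):
books.owner | max_price
carol | 90
After ORDER BY (1 rows):
books.owner | max_price
carol | 90

== RESULT ==
books.owner | max_price
carol | 90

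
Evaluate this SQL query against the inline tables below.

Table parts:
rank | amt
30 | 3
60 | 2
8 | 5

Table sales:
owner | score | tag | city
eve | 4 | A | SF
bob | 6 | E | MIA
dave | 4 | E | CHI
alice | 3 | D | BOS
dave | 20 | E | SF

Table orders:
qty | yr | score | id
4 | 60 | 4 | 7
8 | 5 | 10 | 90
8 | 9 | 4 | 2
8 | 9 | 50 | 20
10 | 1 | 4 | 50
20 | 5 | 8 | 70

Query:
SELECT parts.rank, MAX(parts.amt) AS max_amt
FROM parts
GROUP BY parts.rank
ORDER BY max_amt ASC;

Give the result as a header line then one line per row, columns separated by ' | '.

== RESULT ==
parts.rank | max_amt
60 | 2
30 | 3
8 | 5

Derivation:
After GROUP BY (3 rows):
parts.rank | max_amt
30 | 3
60 | 2
8 | 5
After ORDER BY (3 rows):
parts.rank | max_amt
60 | 2
30 | 3
8 | 5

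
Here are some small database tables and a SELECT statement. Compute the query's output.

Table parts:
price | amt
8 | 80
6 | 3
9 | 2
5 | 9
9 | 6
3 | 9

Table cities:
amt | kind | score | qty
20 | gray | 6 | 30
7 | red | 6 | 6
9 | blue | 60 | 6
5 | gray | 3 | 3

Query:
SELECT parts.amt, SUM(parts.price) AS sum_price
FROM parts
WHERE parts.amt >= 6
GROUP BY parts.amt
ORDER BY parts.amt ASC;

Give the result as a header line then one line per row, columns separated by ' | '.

== RESULT ==
parts.amt | sum_price
6 | 9
9 | 8
80 | 8

Derivation:
After WHERE (4 rows):
parts.price | parts.amt
8 | 80
5 | 9
9 | 6
3 | 9
After GROUP BY (3 rows):
parts.amt | sum_price
80 | 8
9 | 8
6 | 9
After ORDER BY (3 rows):
parts.amt | sum_price
6 | 9
9 | 8
80 | 8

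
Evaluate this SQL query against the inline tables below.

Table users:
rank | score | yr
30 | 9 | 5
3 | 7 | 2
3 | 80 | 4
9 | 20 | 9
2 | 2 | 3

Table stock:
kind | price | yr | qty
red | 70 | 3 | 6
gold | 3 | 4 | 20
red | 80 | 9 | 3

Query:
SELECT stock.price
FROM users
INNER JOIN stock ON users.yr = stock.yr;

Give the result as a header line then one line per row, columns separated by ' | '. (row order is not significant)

After JOIN stock (3 rows):
users.rank | users.score | users.yr | stock.kind | stock.price | stock.yr | stock.qty
3 | 80 | 4 | gold | 3 | 4 | 20
9 | 20 | 9 | red | 80 | 9 | 3
2 | 2 | 3 | red | 70 | 3 | 6
After SELECT (3 rows):
stock.price
3
80
70

== RESULT ==
stock.price
3
80
70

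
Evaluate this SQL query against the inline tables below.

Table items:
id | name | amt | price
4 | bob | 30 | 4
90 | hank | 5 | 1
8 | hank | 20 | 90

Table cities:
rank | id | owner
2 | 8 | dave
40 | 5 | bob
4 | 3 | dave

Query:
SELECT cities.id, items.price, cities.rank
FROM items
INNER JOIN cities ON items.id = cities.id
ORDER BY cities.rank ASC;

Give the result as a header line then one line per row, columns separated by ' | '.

After JOIN cities (1 rows):
items.id | items.name | items.amt | items.price | cities.rank | cities.id | cities.owner
8 | hank | 20 | 90 | 2 | 8 | dave
After SELECT (1 rows):
cities.id | items.price | cities.rank
8 | 90 | 2
After ORDER BY (1 rows):
cities.id | items.price | cities.rank
8 | 90 | 2

== RESULT ==
cities.id | items.price | cities.rank
8 | 90 | 2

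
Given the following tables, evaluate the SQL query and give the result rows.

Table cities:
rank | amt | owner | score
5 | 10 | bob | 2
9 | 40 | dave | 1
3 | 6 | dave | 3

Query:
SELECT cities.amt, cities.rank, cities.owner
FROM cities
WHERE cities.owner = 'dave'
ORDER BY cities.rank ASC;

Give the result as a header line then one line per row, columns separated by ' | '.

After WHERE (2 rows):
cities.rank | cities.amt | cities.owner | cities.score
9 | 40 | dave | 1
3 | 6 | dave | 3
After SELECT (2 rows):
cities.amt | cities.rank | cities.owner
40 | 9 | dave
6 | 3 | dave
After ORDER BY (2 rows):
cities.amt | cities.rank | cities.owner
6 | 3 | dave
40 | 9 | dave

== RESULT ==
cities.amt | cities.rank | cities.owner
6 | 3 | dave
40 | 9 | dave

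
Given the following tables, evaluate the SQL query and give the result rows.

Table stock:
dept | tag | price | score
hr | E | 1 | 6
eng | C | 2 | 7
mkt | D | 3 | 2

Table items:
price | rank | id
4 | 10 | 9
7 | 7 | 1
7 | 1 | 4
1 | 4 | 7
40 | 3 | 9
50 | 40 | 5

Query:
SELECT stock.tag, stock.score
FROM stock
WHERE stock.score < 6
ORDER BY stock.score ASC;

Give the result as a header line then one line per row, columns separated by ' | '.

After WHERE (1 rows):
stock.dept | stock.tag | stock.price | stock.score
mkt | D | 3 | 2
After SELECT (1 rows):
stock.tag | stock.score
D | 2
After ORDER BY (1 rows):
stock.tag | stock.score
D | 2

== RESULT ==
stock.tag | stock.score
D | 2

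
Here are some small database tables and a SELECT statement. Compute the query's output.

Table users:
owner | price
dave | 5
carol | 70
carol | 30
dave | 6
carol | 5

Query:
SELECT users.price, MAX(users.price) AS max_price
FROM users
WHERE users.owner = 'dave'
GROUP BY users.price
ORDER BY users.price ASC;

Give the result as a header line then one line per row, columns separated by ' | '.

== RESULT ==
users.price | max_price
5 | 5
6 | 6

Derivation:
After WHERE (2 rows):
users.owner | users.price
dave | 5
dave | 6
After GROUP BY (2 rows):
users.price | max_price
5 | 5
6 | 6
After ORDER BY (2 rows):
users.price | max_price
5 | 5
6 | 6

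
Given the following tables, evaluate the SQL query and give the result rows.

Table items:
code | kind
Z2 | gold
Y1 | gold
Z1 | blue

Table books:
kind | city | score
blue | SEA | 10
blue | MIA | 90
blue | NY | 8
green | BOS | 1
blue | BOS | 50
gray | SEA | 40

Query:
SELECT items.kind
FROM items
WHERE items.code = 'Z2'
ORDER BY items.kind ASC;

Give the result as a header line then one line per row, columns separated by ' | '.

== RESULT ==
items.kind
gold

Derivation:
After WHERE (1 rows):
items.code | items.kind
Z2 | gold
After SELECT (1 rows):
items.kind
gold
After ORDER BY (1 rows):
items.kind
gold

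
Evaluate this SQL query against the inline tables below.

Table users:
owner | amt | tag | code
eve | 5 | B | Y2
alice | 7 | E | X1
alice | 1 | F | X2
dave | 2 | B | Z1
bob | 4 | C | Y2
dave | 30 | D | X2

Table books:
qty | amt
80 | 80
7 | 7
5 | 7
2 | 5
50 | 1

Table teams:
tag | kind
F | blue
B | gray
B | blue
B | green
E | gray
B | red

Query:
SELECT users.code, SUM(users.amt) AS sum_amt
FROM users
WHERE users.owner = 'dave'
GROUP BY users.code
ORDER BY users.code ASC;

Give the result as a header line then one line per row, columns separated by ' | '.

After WHERE (2 rows):
users.owner | users.amt | users.tag | users.code
dave | 2 | B | Z1
dave | 30 | D | X2
After GROUP BY (2 rows):
users.code | sum_amt
Z1 | 2
X2 | 30
After ORDER BY (2 rows):
users.code | sum_amt
X2 | 30
Z1 | 2

== RESULT ==
users.code | sum_amt
X2 | 30
Z1 | 2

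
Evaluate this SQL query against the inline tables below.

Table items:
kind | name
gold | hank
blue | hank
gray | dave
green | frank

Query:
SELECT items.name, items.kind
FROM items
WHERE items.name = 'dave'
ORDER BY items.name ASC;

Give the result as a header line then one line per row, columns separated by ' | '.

== RESULT ==
items.name | items.kind
dave | gray

Derivation:
After WHERE (1 rows):
items.kind | items.name
gray | dave
After SELECT (1 rows):
items.name | items.kind
dave | gray
After ORDER BY (1 rows):
items.name | items.kind
dave | gray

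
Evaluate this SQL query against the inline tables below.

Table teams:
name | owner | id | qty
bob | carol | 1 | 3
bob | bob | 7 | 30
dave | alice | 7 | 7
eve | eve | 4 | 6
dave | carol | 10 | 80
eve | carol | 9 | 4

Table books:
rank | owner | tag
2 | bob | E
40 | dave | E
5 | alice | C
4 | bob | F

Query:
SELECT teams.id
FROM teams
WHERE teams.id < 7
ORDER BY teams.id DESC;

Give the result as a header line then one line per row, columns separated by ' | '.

After WHERE (2 rows):
teams.name | teams.owner | teams.id | teams.qty
bob | carol | 1 | 3
eve | eve | 4 | 6
After SELECT (2 rows):
teams.id
1
4
After ORDER BY (2 rows):
teams.id
4
1

== RESULT ==
teams.id
4
1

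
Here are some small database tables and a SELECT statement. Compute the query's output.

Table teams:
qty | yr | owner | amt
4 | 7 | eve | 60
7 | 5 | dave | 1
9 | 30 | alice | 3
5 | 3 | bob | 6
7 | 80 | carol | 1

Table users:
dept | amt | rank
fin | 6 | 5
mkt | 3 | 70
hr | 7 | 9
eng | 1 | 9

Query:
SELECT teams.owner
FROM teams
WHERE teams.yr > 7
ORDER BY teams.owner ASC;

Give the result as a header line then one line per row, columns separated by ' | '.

After WHERE (2 rows):
teams.qty | teams.yr | teams.owner | teams.amt
9 | 30 | alice | 3
7 | 80 | carol | 1
After SELECT (2 rows):
teams.owner
alice
carol
After ORDER BY (2 rows):
teams.owner
alice
carol

== RESULT ==
teams.owner
alice
carol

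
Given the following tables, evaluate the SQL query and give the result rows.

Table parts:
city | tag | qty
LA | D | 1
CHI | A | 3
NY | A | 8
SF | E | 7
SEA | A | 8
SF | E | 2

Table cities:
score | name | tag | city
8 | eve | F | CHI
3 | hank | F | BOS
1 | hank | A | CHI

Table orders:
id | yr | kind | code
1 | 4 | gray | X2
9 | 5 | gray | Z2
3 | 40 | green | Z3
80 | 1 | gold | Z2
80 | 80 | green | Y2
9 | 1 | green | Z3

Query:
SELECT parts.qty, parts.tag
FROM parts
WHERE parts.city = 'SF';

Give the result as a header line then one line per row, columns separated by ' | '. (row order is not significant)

== RESULT ==
parts.qty | parts.tag
7 | E
2 | E

Derivation:
After WHERE (2 rows):
parts.city | parts.tag | parts.qty
SF | E | 7
SF | E | 2
After SELECT (2 rows):
parts.qty | parts.tag
7 | E
2 | E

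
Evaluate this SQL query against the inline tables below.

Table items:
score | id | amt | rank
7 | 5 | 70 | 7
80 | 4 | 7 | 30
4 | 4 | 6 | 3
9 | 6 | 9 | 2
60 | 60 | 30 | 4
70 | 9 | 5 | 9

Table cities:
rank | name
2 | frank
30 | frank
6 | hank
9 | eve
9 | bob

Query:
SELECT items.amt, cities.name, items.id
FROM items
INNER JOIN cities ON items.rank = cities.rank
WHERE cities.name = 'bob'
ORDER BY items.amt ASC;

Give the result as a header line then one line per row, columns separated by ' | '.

== RESULT ==
items.amt | cities.name | items.id
5 | bob | 9

Derivation:
After JOIN cities (4 rows):
items.score | items.id | items.amt | items.rank | cities.rank | cities.name
80 | 4 | 7 | 30 | 30 | frank
9 | 6 | 9 | 2 | 2 | frank
70 | 9 | 5 | 9 | 9 | eve
70 | 9 | 5 | 9 | 9 | bob
After WHERE (1 rows):
items.score | items.id | items.amt | items.rank | cities.rank | cities.name
70 | 9 | 5 | 9 | 9 | bob
After SELECT (1 rows):
items.amt | cities.name | items.id
5 | bob | 9
After ORDER BY (1 rows):
items.amt | cities.name | items.id
5 | bob | 9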